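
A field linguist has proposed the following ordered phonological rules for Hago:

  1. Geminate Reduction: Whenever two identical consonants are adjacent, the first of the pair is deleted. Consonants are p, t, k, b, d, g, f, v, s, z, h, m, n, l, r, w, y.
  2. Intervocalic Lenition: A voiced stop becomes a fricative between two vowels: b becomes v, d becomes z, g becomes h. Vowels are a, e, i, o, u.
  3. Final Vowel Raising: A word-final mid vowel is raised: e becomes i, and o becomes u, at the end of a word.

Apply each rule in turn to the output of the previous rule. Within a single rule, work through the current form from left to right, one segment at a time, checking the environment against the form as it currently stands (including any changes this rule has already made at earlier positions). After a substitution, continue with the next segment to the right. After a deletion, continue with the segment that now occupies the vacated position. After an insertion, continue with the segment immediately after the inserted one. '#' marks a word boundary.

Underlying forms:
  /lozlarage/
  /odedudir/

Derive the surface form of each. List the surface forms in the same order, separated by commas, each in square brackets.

[lozlarahi], [ozezuzir]

/lozlarage/:
  1 Geminate Reduction: no change — [lozlarage]
  2 Intervocalic Lenition: [lozlarage] → [lozlarahe]
  3 Final Vowel Raising: [lozlarahe] → [lozlarahi]
/odedudir/:
  1 Geminate Reduction: no change — [odedudir]
  2 Intervocalic Lenition: [odedudir] → [ozezuzir]
  3 Final Vowel Raising: no change — [ozezuzir]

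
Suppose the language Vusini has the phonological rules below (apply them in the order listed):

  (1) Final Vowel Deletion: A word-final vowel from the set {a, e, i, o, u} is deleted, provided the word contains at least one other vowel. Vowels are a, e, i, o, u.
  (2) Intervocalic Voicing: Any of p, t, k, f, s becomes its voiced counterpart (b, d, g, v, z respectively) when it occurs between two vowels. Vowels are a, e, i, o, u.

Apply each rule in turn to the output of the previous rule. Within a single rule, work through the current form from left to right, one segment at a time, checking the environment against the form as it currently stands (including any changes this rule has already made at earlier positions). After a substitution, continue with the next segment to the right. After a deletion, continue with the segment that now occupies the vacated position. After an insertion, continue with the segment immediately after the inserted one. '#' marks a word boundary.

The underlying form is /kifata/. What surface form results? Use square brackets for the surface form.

(1) Final Vowel Deletion: [kifata] → [kifat]
(2) Intervocalic Voicing: [kifat] → [kivat]

[kivat]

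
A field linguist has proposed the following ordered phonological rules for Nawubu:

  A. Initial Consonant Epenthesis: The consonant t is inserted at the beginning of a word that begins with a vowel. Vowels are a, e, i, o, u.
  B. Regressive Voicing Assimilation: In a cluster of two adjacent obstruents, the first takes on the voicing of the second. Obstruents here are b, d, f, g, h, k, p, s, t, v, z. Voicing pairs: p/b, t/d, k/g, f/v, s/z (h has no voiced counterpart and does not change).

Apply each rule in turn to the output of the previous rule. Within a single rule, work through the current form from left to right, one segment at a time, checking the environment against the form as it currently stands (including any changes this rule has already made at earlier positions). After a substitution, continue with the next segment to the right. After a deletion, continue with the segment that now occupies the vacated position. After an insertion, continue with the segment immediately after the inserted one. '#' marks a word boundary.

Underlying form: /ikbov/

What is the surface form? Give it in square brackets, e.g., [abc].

A Initial Consonant Epenthesis: [ikbov] → [tikbov]
B Regressive Voicing Assimilation: [tikbov] → [tigbov]

[tigbov]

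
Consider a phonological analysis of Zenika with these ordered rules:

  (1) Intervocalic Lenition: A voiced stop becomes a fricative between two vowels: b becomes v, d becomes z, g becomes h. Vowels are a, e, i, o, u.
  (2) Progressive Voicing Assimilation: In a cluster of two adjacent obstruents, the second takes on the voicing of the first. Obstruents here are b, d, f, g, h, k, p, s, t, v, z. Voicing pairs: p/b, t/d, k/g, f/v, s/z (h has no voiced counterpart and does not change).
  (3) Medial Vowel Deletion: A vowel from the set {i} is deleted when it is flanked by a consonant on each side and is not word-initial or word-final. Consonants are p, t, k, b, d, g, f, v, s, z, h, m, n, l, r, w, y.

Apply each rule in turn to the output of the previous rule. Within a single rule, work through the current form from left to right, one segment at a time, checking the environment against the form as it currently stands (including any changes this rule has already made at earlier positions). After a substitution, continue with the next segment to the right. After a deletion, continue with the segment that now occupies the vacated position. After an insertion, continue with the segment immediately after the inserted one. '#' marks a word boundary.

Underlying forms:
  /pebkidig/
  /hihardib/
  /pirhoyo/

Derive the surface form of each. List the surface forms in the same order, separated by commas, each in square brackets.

/pebkidig/:
  (1) Intervocalic Lenition: [pebkidig] → [pebkizig]
  (2) Progressive Voicing Assimilation: [pebkizig] → [pebgizig]
  (3) Medial Vowel Deletion: [pebgizig] → [pebgzg]
/hihardib/:
  (1) Intervocalic Lenition: no change — [hihardib]
  (2) Progressive Voicing Assimilation: no change — [hihardib]
  (3) Medial Vowel Deletion: [hihardib] → [hhardb]
/pirhoyo/:
  (1) Intervocalic Lenition: no change — [pirhoyo]
  (2) Progressive Voicing Assimilation: no change — [pirhoyo]
  (3) Medial Vowel Deletion: [pirhoyo] → [prhoyo]

[pebgzg], [hhardb], [prhoyo]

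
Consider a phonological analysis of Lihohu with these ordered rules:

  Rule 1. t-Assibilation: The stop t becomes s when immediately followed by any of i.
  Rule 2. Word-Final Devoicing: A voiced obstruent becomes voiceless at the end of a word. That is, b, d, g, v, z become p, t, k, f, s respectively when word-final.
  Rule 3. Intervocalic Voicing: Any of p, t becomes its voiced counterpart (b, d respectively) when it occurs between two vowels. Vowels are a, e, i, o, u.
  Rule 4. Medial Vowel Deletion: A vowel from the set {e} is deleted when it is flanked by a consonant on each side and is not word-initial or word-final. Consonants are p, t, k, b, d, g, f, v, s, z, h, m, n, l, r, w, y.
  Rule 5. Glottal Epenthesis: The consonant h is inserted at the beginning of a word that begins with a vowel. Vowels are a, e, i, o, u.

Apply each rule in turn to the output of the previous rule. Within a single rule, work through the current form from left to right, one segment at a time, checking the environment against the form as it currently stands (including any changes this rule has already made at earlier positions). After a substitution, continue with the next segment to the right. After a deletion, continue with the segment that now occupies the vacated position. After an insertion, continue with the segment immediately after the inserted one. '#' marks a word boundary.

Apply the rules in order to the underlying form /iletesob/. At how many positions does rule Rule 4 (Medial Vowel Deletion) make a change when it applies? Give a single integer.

2

Rule 1 t-Assibilation: no change — [iletesob]
Rule 2 Word-Final Devoicing: [iletesob] → [iletesop]
Rule 3 Intervocalic Voicing: [iletesop] → [iledesop]
Rule 4 Medial Vowel Deletion: [iledesop] → [ildsop]
Rule 5 Glottal Epenthesis: [ildsop] → [hildsop]
Rule Rule 4 changed 2 position(s).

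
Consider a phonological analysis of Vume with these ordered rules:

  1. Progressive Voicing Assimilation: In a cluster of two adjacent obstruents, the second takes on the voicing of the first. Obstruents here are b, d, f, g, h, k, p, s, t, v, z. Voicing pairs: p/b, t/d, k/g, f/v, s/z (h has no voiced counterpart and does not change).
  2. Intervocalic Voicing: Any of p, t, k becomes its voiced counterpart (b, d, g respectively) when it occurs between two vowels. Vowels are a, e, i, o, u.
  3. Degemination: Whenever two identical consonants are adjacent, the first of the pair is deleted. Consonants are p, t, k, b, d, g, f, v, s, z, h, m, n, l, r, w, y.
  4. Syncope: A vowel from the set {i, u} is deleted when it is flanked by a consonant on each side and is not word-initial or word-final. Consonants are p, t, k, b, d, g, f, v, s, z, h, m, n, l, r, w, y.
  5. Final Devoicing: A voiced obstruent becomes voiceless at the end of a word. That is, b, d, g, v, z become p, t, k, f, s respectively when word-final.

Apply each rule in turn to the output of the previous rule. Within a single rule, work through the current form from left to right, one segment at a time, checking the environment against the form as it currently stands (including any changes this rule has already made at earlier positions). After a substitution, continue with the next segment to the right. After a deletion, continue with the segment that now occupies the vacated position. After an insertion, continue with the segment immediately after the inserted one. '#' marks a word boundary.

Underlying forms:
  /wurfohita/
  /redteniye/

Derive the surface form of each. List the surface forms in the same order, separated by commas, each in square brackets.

[wrfohda], [redenye]

/wurfohita/:
  1 Progressive Voicing Assimilation: no change — [wurfohita]
  2 Intervocalic Voicing: [wurfohita] → [wurfohida]
  3 Degemination: no change — [wurfohida]
  4 Syncope: [wurfohida] → [wrfohda]
  5 Final Devoicing: no change — [wrfohda]
/redteniye/:
  1 Progressive Voicing Assimilation: [redteniye] → [reddeniye]
  2 Intervocalic Voicing: no change — [reddeniye]
  3 Degemination: [reddeniye] → [redeniye]
  4 Syncope: [redeniye] → [redenye]
  5 Final Devoicing: no change — [redenye]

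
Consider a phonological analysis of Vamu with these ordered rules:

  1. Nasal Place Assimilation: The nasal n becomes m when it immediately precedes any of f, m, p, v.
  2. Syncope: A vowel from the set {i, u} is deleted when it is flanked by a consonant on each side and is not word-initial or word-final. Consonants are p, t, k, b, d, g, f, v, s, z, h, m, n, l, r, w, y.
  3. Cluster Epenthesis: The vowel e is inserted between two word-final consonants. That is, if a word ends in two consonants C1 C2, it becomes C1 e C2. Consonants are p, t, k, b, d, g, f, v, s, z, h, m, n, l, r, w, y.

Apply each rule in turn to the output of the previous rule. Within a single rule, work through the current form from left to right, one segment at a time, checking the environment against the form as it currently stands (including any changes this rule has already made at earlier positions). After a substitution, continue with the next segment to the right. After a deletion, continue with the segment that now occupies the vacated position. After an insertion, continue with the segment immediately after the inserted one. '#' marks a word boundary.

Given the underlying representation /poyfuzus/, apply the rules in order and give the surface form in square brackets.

[poyfzes]

1 Nasal Place Assimilation: no change — [poyfuzus]
2 Syncope: [poyfuzus] → [poyfzs]
3 Cluster Epenthesis: [poyfzs] → [poyfzes]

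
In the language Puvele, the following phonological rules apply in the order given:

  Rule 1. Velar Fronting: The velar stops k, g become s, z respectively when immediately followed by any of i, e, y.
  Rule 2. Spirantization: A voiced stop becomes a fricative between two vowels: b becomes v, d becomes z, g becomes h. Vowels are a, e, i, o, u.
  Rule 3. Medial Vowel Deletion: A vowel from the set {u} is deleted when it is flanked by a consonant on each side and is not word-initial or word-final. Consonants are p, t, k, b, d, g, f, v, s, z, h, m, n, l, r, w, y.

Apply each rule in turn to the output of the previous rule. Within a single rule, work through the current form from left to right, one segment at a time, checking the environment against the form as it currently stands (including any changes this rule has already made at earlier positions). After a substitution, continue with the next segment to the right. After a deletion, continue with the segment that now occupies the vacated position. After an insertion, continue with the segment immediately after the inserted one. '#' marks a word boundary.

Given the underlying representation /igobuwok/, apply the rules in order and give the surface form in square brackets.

[ihovwok]

Rule 1 Velar Fronting: no change — [igobuwok]
Rule 2 Spirantization: [igobuwok] → [ihovuwok]
Rule 3 Medial Vowel Deletion: [ihovuwok] → [ihovwok]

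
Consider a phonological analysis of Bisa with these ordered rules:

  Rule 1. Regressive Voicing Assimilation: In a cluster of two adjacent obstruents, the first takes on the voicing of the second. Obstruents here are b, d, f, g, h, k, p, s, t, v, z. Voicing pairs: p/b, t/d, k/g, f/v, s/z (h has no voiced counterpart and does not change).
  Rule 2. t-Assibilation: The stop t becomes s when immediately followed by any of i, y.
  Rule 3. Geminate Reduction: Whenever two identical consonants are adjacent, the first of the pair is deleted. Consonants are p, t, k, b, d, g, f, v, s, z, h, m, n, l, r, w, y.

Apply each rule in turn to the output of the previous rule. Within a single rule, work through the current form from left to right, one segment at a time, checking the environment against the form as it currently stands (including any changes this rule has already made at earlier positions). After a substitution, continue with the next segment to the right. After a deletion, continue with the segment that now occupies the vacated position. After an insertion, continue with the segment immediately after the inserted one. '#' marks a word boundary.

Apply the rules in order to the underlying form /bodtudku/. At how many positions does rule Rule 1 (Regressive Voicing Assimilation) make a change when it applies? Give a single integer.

Rule 1 Regressive Voicing Assimilation: [bodtudku] → [bottutku]
Rule 2 t-Assibilation: no change — [bottutku]
Rule 3 Geminate Reduction: [bottutku] → [botutku]
Rule Rule 1 changed 2 position(s).

2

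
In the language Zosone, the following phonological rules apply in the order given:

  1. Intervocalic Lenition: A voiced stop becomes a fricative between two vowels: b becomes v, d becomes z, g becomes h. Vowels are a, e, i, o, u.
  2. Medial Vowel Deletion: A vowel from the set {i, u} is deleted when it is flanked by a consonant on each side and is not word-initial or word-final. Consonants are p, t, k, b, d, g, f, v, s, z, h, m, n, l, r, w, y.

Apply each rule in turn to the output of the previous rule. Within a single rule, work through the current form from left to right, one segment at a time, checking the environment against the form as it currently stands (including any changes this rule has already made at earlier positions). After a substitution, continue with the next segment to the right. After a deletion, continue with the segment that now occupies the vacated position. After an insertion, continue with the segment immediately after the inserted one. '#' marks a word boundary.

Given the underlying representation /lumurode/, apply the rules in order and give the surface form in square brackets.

1 Intervocalic Lenition: [lumurode] → [lumuroze]
2 Medial Vowel Deletion: [lumuroze] → [lmroze]

[lmroze]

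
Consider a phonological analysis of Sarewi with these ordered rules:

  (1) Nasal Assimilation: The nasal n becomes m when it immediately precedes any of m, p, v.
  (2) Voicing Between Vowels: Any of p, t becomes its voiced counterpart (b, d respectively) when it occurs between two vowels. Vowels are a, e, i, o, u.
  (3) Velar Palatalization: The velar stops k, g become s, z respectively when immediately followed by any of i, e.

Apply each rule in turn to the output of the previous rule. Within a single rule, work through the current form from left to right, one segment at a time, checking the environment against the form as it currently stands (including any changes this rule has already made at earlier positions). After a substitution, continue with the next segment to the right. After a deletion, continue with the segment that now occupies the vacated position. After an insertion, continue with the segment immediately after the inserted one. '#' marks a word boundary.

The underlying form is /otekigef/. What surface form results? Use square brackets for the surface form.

[odesizef]

(1) Nasal Assimilation: no change — [otekigef]
(2) Voicing Between Vowels: [otekigef] → [odekigef]
(3) Velar Palatalization: [odekigef] → [odesizef]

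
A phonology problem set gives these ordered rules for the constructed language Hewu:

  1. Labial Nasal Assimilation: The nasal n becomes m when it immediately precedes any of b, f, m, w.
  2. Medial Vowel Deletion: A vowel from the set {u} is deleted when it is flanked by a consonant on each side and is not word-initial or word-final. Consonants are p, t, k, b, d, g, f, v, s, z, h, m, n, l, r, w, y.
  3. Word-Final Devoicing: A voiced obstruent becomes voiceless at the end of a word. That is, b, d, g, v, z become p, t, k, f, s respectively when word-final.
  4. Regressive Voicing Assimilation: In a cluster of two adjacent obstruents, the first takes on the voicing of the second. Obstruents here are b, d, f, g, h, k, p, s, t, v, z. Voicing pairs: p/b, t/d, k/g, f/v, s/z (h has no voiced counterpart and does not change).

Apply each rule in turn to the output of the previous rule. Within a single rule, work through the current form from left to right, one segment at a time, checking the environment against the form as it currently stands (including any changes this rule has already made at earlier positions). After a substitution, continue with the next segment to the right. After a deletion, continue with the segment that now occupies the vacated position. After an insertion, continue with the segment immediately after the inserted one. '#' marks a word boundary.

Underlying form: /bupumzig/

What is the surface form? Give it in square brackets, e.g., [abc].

1 Labial Nasal Assimilation: no change — [bupumzig]
2 Medial Vowel Deletion: [bupumzig] → [bpmzig]
3 Word-Final Devoicing: [bpmzig] → [bpmzik]
4 Regressive Voicing Assimilation: [bpmzik] → [ppmzik]

[ppmzik]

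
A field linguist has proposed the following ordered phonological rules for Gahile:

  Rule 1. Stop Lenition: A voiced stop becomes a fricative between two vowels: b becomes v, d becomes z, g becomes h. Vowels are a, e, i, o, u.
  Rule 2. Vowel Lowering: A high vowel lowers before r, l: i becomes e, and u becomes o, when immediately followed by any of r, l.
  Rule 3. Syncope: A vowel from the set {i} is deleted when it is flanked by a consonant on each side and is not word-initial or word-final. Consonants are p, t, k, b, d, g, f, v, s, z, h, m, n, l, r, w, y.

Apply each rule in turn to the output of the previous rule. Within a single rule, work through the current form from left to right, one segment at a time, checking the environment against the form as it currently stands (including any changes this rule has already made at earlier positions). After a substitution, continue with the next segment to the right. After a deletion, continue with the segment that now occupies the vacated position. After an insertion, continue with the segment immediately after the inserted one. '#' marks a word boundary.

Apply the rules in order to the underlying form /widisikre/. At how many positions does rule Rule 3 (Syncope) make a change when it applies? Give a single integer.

Rule 1 Stop Lenition: [widisikre] → [wizisikre]
Rule 2 Vowel Lowering: no change — [wizisikre]
Rule 3 Syncope: [wizisikre] → [wzskre]
Rule Rule 3 changed 3 position(s).

3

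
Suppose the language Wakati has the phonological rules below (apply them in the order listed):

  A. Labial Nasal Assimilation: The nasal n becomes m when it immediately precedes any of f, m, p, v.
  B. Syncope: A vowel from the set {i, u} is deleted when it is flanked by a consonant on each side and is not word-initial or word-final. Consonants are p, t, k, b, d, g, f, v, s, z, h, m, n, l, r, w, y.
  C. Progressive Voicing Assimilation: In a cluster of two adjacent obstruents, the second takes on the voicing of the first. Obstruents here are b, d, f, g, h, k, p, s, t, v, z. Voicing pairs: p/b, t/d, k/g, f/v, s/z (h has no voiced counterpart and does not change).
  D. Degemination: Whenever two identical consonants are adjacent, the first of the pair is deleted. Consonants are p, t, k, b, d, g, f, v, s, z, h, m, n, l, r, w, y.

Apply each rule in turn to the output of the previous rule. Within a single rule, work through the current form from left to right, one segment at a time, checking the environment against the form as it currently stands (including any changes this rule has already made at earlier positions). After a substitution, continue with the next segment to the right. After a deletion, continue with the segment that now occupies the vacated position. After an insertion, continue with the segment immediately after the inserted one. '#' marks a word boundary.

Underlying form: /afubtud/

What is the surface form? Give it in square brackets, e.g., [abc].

[afpt]

A Labial Nasal Assimilation: no change — [afubtud]
B Syncope: [afubtud] → [afbtd]
C Progressive Voicing Assimilation: [afbtd] → [afptt]
D Degemination: [afptt] → [afpt]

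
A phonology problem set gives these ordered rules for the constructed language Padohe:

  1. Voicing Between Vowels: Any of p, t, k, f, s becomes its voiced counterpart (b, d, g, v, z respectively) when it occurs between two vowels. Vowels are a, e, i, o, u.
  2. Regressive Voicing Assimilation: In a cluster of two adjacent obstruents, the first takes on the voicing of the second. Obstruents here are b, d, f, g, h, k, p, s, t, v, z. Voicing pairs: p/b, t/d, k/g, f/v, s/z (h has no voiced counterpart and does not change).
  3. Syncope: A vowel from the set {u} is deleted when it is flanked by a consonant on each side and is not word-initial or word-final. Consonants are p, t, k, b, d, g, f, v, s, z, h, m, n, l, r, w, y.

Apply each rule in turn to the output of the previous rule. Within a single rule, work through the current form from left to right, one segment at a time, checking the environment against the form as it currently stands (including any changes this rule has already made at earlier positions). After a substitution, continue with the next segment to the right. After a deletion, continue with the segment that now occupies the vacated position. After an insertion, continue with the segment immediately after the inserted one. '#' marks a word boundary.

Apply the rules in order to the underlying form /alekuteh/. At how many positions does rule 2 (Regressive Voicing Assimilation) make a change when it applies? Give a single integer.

1 Voicing Between Vowels: [alekuteh] → [alegudeh]
2 Regressive Voicing Assimilation: no change — [alegudeh]
3 Syncope: [alegudeh] → [alegdeh]
Rule 2 changed 0 position(s).

0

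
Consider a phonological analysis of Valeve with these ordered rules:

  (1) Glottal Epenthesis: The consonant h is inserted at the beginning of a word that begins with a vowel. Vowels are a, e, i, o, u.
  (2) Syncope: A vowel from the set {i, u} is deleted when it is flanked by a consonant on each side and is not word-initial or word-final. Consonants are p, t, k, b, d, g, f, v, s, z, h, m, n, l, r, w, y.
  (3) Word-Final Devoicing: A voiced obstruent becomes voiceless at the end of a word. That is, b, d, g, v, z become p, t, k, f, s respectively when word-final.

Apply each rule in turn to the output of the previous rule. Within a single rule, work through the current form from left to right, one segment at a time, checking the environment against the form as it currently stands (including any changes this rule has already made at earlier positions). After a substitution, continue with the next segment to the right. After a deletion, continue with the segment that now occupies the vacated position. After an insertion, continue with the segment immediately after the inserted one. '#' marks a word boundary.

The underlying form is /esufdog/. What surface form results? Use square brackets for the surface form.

(1) Glottal Epenthesis: [esufdog] → [hesufdog]
(2) Syncope: [hesufdog] → [hesfdog]
(3) Word-Final Devoicing: [hesfdog] → [hesfdok]

[hesfdok]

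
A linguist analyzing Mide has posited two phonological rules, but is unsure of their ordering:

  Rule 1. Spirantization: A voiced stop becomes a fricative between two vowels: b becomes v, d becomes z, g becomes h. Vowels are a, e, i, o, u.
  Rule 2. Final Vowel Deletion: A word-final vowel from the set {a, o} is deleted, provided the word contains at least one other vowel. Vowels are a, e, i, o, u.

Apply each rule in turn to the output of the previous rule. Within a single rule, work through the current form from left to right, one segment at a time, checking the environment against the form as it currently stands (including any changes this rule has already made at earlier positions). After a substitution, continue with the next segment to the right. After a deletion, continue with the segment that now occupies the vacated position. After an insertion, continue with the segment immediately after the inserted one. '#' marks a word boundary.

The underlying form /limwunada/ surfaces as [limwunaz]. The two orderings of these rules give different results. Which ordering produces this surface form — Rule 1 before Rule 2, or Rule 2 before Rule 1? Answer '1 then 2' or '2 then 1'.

1 then 2

Order 1 then 2:
  1 Spirantization: [limwunada] → [limwunaza]
  2 Final Vowel Deletion: [limwunaza] → [limwunaz]
  result: [limwunaz]
Order 2 then 1:
  2 Final Vowel Deletion: [limwunada] → [limwunad]
  1 Spirantization: no change — [limwunad]
  result: [limwunad]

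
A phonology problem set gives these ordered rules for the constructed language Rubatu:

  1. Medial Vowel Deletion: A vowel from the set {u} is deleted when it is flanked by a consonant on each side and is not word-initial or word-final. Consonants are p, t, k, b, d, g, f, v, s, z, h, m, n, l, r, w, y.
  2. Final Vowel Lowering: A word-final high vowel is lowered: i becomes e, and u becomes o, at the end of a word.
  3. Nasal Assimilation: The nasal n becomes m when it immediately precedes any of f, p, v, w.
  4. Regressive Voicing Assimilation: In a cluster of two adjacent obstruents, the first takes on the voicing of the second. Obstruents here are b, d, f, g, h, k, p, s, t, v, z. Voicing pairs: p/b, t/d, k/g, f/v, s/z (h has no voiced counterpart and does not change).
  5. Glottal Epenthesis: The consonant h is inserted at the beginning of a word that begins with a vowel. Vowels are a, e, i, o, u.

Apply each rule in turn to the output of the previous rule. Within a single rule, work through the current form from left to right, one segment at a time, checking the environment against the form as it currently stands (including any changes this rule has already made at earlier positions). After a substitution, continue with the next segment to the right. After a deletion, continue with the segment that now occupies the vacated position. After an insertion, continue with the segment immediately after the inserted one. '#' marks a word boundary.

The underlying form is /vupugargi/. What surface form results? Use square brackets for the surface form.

1 Medial Vowel Deletion: [vupugargi] → [vpgargi]
2 Final Vowel Lowering: [vpgargi] → [vpgarge]
3 Nasal Assimilation: no change — [vpgarge]
4 Regressive Voicing Assimilation: [vpgarge] → [fbgarge]
5 Glottal Epenthesis: no change — [fbgarge]

[fbgarge]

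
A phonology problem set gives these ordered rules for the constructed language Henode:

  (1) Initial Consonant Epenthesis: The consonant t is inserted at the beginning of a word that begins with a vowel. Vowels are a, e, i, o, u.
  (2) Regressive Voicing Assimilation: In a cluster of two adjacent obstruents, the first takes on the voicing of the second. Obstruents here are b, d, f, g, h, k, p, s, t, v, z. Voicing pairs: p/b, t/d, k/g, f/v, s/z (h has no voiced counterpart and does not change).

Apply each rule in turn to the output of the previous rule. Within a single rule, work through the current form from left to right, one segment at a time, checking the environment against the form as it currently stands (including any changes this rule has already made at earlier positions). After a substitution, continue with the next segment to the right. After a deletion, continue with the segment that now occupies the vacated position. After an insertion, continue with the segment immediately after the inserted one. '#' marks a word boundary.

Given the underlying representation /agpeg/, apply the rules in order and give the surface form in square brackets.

[takpeg]

(1) Initial Consonant Epenthesis: [agpeg] → [tagpeg]
(2) Regressive Voicing Assimilation: [tagpeg] → [takpeg]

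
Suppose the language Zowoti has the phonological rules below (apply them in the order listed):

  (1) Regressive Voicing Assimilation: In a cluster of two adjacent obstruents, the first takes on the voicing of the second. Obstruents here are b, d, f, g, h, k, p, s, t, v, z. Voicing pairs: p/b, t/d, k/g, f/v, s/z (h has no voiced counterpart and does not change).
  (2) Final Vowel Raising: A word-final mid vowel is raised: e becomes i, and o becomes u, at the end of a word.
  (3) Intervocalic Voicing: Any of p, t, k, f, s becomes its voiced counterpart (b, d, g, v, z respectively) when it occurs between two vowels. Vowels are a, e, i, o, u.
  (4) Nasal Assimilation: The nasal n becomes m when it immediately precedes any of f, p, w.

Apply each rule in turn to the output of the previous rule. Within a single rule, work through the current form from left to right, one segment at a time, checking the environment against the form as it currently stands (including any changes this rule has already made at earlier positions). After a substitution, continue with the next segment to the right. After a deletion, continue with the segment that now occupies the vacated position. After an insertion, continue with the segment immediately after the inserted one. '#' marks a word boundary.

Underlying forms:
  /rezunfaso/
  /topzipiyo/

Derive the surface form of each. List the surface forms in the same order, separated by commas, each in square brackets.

[rezumfazu], [tobzibiyu]

/rezunfaso/:
  (1) Regressive Voicing Assimilation: no change — [rezunfaso]
  (2) Final Vowel Raising: [rezunfaso] → [rezunfasu]
  (3) Intervocalic Voicing: [rezunfasu] → [rezunfazu]
  (4) Nasal Assimilation: [rezunfazu] → [rezumfazu]
/topzipiyo/:
  (1) Regressive Voicing Assimilation: [topzipiyo] → [tobzipiyo]
  (2) Final Vowel Raising: [tobzipiyo] → [tobzipiyu]
  (3) Intervocalic Voicing: [tobzipiyu] → [tobzibiyu]
  (4) Nasal Assimilation: no change — [tobzibiyu]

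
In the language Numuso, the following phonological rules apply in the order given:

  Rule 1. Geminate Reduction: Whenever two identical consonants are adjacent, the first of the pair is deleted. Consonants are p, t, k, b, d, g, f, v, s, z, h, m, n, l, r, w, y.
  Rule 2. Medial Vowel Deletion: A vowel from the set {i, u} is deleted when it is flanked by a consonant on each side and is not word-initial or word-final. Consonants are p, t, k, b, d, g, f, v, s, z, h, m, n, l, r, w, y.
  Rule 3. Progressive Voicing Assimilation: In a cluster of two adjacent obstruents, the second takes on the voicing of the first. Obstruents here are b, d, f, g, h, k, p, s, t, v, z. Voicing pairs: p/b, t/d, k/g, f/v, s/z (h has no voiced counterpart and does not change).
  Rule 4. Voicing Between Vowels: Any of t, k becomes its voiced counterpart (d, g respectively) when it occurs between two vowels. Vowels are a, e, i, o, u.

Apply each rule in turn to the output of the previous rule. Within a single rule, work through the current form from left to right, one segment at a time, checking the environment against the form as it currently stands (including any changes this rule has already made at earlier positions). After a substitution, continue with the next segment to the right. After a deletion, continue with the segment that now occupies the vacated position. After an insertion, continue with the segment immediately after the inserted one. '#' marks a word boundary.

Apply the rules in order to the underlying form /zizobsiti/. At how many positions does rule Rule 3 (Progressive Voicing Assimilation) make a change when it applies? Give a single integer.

2

Rule 1 Geminate Reduction: no change — [zizobsiti]
Rule 2 Medial Vowel Deletion: [zizobsiti] → [zzobsti]
Rule 3 Progressive Voicing Assimilation: [zzobsti] → [zzobzdi]
Rule 4 Voicing Between Vowels: no change — [zzobzdi]
Rule Rule 3 changed 2 position(s).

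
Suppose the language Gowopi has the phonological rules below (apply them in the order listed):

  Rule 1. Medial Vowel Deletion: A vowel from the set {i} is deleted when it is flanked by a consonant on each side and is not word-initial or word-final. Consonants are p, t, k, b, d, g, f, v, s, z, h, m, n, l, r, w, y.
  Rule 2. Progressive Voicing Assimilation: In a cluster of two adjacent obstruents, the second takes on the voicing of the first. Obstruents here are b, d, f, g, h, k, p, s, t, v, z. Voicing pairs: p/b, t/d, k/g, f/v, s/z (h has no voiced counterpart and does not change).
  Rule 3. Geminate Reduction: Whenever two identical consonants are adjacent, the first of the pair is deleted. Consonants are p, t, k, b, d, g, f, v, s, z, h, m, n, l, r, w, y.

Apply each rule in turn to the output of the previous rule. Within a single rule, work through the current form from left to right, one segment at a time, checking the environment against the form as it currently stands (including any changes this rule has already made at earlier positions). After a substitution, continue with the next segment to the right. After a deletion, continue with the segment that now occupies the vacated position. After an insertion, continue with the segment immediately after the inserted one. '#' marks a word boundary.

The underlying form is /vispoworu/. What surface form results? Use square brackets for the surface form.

[vzboworu]

Rule 1 Medial Vowel Deletion: [vispoworu] → [vspoworu]
Rule 2 Progressive Voicing Assimilation: [vspoworu] → [vzboworu]
Rule 3 Geminate Reduction: no change — [vzboworu]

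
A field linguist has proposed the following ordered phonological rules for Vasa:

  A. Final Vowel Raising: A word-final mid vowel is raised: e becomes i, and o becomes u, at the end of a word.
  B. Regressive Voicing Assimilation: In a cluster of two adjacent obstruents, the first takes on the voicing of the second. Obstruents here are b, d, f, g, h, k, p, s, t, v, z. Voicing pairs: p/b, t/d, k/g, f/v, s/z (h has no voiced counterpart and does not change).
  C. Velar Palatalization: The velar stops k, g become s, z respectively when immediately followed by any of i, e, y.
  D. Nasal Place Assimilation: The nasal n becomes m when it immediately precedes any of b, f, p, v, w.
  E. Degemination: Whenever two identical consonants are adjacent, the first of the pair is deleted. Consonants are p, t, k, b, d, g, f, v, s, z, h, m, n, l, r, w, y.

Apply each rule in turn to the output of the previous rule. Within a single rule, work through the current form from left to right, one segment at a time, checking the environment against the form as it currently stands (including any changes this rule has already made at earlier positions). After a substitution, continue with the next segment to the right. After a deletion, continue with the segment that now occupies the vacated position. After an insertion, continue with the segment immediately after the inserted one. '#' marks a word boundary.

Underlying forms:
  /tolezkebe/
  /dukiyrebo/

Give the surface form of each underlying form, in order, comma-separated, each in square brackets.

[tolesebi], [dusiyrebu]

/tolezkebe/:
  A Final Vowel Raising: [tolezkebe] → [tolezkebi]
  B Regressive Voicing Assimilation: [tolezkebi] → [toleskebi]
  C Velar Palatalization: [toleskebi] → [tolessebi]
  D Nasal Place Assimilation: no change — [tolessebi]
  E Degemination: [tolessebi] → [tolesebi]
/dukiyrebo/:
  A Final Vowel Raising: [dukiyrebo] → [dukiyrebu]
  B Regressive Voicing Assimilation: no change — [dukiyrebu]
  C Velar Palatalization: [dukiyrebu] → [dusiyrebu]
  D Nasal Place Assimilation: no change — [dusiyrebu]
  E Degemination: no change — [dusiyrebu]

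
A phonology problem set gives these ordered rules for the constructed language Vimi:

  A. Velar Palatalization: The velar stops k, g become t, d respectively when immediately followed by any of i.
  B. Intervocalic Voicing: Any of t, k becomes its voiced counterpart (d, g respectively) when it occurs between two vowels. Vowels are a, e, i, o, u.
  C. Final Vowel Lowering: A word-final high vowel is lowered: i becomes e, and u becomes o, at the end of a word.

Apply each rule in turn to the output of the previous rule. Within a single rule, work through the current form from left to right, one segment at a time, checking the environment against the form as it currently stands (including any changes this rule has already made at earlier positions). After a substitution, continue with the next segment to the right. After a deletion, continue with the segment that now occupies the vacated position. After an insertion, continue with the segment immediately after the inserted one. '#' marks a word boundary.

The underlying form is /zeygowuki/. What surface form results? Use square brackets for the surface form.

A Velar Palatalization: [zeygowuki] → [zeygowuti]
B Intervocalic Voicing: [zeygowuti] → [zeygowudi]
C Final Vowel Lowering: [zeygowudi] → [zeygowude]

[zeygowude]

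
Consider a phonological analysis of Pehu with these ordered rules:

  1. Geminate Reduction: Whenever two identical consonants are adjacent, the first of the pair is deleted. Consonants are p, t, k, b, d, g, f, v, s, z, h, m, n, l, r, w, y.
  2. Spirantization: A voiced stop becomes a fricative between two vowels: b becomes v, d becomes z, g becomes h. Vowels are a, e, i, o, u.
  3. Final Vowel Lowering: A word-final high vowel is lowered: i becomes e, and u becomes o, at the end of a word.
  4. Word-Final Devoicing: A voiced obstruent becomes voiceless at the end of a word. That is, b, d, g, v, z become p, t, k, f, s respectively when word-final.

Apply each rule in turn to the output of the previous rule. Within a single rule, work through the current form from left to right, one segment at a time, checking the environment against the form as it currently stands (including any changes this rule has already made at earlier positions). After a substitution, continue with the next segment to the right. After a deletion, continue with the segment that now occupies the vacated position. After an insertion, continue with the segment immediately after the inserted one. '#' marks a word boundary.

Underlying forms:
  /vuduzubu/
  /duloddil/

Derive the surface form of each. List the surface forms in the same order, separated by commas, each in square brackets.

/vuduzubu/:
  1 Geminate Reduction: no change — [vuduzubu]
  2 Spirantization: [vuduzubu] → [vuzuzuvu]
  3 Final Vowel Lowering: [vuzuzuvu] → [vuzuzuvo]
  4 Word-Final Devoicing: no change — [vuzuzuvo]
/duloddil/:
  1 Geminate Reduction: [duloddil] → [dulodil]
  2 Spirantization: [dulodil] → [dulozil]
  3 Final Vowel Lowering: no change — [dulozil]
  4 Word-Final Devoicing: no change — [dulozil]

[vuzuzuvo], [dulozil]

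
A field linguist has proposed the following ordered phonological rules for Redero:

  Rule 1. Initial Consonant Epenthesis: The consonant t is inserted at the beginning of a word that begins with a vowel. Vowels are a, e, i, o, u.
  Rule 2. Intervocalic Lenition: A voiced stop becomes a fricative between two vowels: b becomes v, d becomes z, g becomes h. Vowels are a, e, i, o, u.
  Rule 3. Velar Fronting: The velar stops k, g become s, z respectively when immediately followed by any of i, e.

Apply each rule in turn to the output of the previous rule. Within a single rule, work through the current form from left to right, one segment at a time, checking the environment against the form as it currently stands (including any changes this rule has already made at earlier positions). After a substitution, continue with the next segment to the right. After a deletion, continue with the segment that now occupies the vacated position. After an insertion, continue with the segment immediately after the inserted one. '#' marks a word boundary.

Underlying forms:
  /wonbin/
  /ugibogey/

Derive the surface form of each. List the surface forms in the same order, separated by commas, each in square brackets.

/wonbin/:
  Rule 1 Initial Consonant Epenthesis: no change — [wonbin]
  Rule 2 Intervocalic Lenition: no change — [wonbin]
  Rule 3 Velar Fronting: no change — [wonbin]
/ugibogey/:
  Rule 1 Initial Consonant Epenthesis: [ugibogey] → [tugibogey]
  Rule 2 Intervocalic Lenition: [tugibogey] → [tuhivohey]
  Rule 3 Velar Fronting: no change — [tuhivohey]

[wonbin], [tuhivohey]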